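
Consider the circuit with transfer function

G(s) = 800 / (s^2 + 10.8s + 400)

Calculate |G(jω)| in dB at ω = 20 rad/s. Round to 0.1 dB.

11.4 dB

At s = jω = j20:
quadratic: (j20)² + 10.8·j20 + 400 = 0 + j216 → |·| ≈ 216, ∠ ≈ 90.00°
|G| = 800 / 216 ≈ 3.7037
Gain = 20 log₁₀(3.7037) ≈ 11.37 dB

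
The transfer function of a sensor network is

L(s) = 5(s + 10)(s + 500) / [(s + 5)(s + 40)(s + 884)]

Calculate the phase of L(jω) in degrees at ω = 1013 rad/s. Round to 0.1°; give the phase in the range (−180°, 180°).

-73.2°

At s = jω = j1013:
zero (s+10): 10 + j1013 → |·| = √(10²+1013²) = √1026269 ≈ 1013, ∠ = arctan(1013/10) ≈ 89.43°
zero (s+500): 500 + j1013 → |·| = √(500²+1013²) = √1276169 ≈ 1129.7, ∠ = arctan(1013/500) ≈ 63.73°
pole (s+5): 5 + j1013 → |·| = √(5²+1013²) = √1026194 ≈ 1013, ∠ = arctan(1013/5) ≈ 89.72°
pole (s+40): 40 + j1013 → |·| = √(40²+1013²) = √1027769 ≈ 1013.8, ∠ = arctan(1013/40) ≈ 87.74°
pole (s+884): 884 + j1013 → |·| = √(884²+1013²) = √1807625 ≈ 1344.5, ∠ = arctan(1013/884) ≈ 48.89°
∠L = 153.16° − 226.35° = -73.19°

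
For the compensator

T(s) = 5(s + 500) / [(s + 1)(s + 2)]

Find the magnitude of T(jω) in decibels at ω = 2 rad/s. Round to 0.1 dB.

51.9 dB

At s = jω = j2:
zero (s+500): 500 + j2 → |·| = √(500²+2²) = √250004 ≈ 500, ∠ = arctan(2/500) ≈ 0.23°
pole (s+1): 1 + j2 → |·| = √(1²+2²) = √5 ≈ 2.2361, ∠ = arctan(2/1) ≈ 63.43°
pole (s+2): 2 + j2 → |·| = √(2²+2²) = √8 ≈ 2.8284, ∠ = arctan(2/2) ≈ 45.00°
|T| = 5 · 500 / 6.3246 ≈ 395.28
Gain = 20 log₁₀(395.28) ≈ 51.94 dB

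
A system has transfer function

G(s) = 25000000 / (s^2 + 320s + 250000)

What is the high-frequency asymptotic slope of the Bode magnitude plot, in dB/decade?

Each pole contributes −20 dB/decade at high frequency; each zero contributes +20 dB/decade.
Net: 0 zero(s) − 2 pole(s) → -40 dB/decade.

-40 dB/decade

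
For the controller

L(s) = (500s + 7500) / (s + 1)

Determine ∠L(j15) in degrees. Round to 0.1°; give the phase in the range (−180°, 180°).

-41.2°

Substitute s = j15:
Numerator: 500(j15) + 7500 = 7500 + j7500
Denominator: (j15) + 1 = 1 + j15
|N| = √(7500² + 7500²) ≈ 10607, ∠N ≈ 45.00°
|D| = √(1² + 15²) ≈ 15.033, ∠D ≈ 86.19°
∠L = 45.00° − 86.19° = -41.19°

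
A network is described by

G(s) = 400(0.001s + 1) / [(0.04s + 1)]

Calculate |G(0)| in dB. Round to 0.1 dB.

52.0 dB

G(0) = 400 · 1 / 1 = 400
20 log₁₀(400) ≈ 52.04 dB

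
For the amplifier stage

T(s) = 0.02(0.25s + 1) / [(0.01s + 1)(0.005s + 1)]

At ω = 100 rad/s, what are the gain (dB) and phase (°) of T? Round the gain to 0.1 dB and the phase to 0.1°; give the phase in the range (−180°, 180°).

At ω = 100 rad/s:
zero (1 + j100·0.25) = 1 + j25 → |·| ≈ 25.02, ∠ ≈ 87.71°
pole (1 + j100·0.01) = 1 + j1 → |·| ≈ 1.4142, ∠ ≈ 45.00°
pole (1 + j100·0.005) = 1 + j0.5 → |·| ≈ 1.118, ∠ ≈ 26.57°
|T| = 0.02 · 25.02 / (1.4142 · 1.118) ≈ 0.31649
Gain = 20 log₁₀(0.31649) ≈ -9.99 dB
∠T = (87.71°) − (45.00° + 26.57°) = 16.14°

-10.0 dB, 16.1°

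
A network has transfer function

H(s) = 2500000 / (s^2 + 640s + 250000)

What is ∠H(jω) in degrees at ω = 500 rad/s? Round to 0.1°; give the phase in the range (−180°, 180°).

At s = jω = j500:
quadratic: (j500)² + 640·j500 + 250000 = 0 + j320000 → |·| ≈ 3.2e+05, ∠ ≈ 90.00°
∠H = 0.00° − 90.00° = -90.00°

-90.0°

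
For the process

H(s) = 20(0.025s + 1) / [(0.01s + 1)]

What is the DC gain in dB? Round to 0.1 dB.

26.0 dB

H(0) = 20 · 1 / 1 = 20
20 log₁₀(20) ≈ 26.02 dB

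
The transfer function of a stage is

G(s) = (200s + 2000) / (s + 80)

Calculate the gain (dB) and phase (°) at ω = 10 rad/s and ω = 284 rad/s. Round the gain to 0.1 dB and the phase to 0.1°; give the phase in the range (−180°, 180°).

Substitute s = j10:
Numerator: 200(j10) + 2000 = 2000 + j2000
Denominator: (j10) + 80 = 80 + j10
|N| = √(2000² + 2000²) ≈ 2828.4, ∠N ≈ 45.00°
|D| = √(80² + 10²) ≈ 80.623, ∠D ≈ 7.13°
|G| = 2828.4 / 80.623 ≈ 35.082
Gain = 20 log₁₀(35.082) ≈ 30.90 dB
∠G = 45.00° − 7.13° = 37.87°

Substitute s = j284:
Numerator: 200(j284) + 2000 = 2000 + j56800
Denominator: (j284) + 80 = 80 + j284
|N| = √(2000² + 56800²) ≈ 56835, ∠N ≈ 87.98°
|D| = √(80² + 284²) ≈ 295.05, ∠D ≈ 74.27°
|G| = 56835 / 295.05 ≈ 192.63
Gain = 20 log₁₀(192.63) ≈ 45.69 dB
∠G = 87.98° − 74.27° = 13.71°

ω = 10: 30.9 dB, 37.9°; ω = 284: 45.7 dB, 13.7°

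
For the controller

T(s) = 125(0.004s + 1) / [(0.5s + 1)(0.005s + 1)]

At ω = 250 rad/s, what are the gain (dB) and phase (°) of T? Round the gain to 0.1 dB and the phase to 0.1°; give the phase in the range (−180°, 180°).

-1.1 dB, -95.9°

At ω = 250 rad/s:
zero (1 + j250·0.004) = 1 + j1 → |·| ≈ 1.4142, ∠ ≈ 45.00°
pole (1 + j250·0.5) = 1 + j125 → |·| ≈ 125, ∠ ≈ 89.54°
pole (1 + j250·0.005) = 1 + j1.25 → |·| ≈ 1.6008, ∠ ≈ 51.34°
|T| = 125 · 1.4142 / (125 · 1.6008) ≈ 0.88343
Gain = 20 log₁₀(0.88343) ≈ -1.08 dB
∠T = (45.00°) − (89.54° + 51.34°) = -95.88°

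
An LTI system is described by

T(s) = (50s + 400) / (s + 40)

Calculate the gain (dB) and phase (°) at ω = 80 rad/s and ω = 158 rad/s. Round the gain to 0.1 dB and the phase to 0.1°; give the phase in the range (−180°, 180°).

ω = 80: 33.1 dB, 20.9°; ω = 158: 33.7 dB, 11.3°

Substitute s = j80:
Numerator: 50(j80) + 400 = 400 + j4000
Denominator: (j80) + 40 = 40 + j80
|N| = √(400² + 4000²) ≈ 4020, ∠N ≈ 84.29°
|D| = √(40² + 80²) ≈ 89.443, ∠D ≈ 63.43°
|T| = 4020 / 89.443 ≈ 44.945
Gain = 20 log₁₀(44.945) ≈ 33.05 dB
∠T = 84.29° − 63.43° = 20.86°

Substitute s = j158:
Numerator: 50(j158) + 400 = 400 + j7900
Denominator: (j158) + 40 = 40 + j158
|N| = √(400² + 7900²) ≈ 7910.1, ∠N ≈ 87.10°
|D| = √(40² + 158²) ≈ 162.98, ∠D ≈ 75.79°
|T| = 7910.1 / 162.98 ≈ 48.534
Gain = 20 log₁₀(48.534) ≈ 33.72 dB
∠T = 87.10° − 75.79° = 11.31°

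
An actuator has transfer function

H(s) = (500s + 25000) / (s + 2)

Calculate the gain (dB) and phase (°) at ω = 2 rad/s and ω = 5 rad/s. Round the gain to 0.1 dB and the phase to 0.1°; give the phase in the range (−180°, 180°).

ω = 2: 78.9 dB, -42.7°; ω = 5: 73.4 dB, -62.5°

Substitute s = j2:
Numerator: 500(j2) + 25000 = 25000 + j1000
Denominator: (j2) + 2 = 2 + j2
|N| = √(25000² + 1000²) ≈ 25020, ∠N ≈ 2.29°
|D| = √(2² + 2²) ≈ 2.8284, ∠D ≈ 45.00°
|H| = 25020 / 2.8284 ≈ 8846
Gain = 20 log₁₀(8846) ≈ 78.93 dB
∠H = 2.29° − 45.00° = -42.71°

Substitute s = j5:
Numerator: 500(j5) + 25000 = 25000 + j2500
Denominator: (j5) + 2 = 2 + j5
|N| = √(25000² + 2500²) ≈ 25125, ∠N ≈ 5.71°
|D| = √(2² + 5²) ≈ 5.3852, ∠D ≈ 68.20°
|H| = 25125 / 5.3852 ≈ 4665.6
Gain = 20 log₁₀(4665.6) ≈ 73.38 dB
∠H = 5.71° − 68.20° = -62.49°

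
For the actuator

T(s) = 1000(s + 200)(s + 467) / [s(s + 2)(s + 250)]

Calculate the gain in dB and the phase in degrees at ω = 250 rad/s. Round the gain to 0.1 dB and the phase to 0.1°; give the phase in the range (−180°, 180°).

At s = jω = j250:
zero (s+200): 200 + j250 → |·| = √(200²+250²) = √102500 ≈ 320.16, ∠ = arctan(250/200) ≈ 51.34°
zero (s+467): 467 + j250 → |·| = √(467²+250²) = √280589 ≈ 529.71, ∠ = arctan(250/467) ≈ 28.16°
pole (s+2): 2 + j250 → |·| = √(2²+250²) = √62504 ≈ 250.01, ∠ = arctan(250/2) ≈ 89.54°
pole (s+250): 250 + j250 → |·| = √(250²+250²) = √125000 ≈ 353.55, ∠ = arctan(250/250) ≈ 45.00°
pole at origin: |s| = 250, ∠ = 90.00° (in denominator)
|T| = 1000 · 1.6959e+05 / 2.2098e+07 ≈ 7.6745
Gain = 20 log₁₀(7.6745) ≈ 17.70 dB
∠T = 79.50° − 224.54° = -145.04°

17.7 dB, -145.0°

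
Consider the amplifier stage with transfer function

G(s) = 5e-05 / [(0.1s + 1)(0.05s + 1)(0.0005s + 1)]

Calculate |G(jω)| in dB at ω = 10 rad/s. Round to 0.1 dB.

At ω = 10 rad/s:
pole (1 + j10·0.1) = 1 + j1 → |·| ≈ 1.4142, ∠ ≈ 45.00°
pole (1 + j10·0.05) = 1 + j0.5 → |·| ≈ 1.118, ∠ ≈ 26.57°
pole (1 + j10·0.0005) = 1 + j0.005 → |·| ≈ 1, ∠ ≈ 0.29°
|G| = 5e-05 · 1 / (1.4142 · 1.118 · 1) ≈ 3.1624e-05
Gain = 20 log₁₀(3.1624e-05) ≈ -90.00 dB

-90.0 dB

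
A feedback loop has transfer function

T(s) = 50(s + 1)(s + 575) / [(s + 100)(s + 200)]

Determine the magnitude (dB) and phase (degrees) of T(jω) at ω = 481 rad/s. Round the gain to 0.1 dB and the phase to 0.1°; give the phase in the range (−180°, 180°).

At s = jω = j481:
zero (s+1): 1 + j481 → |·| = √(1²+481²) = √231362 ≈ 481, ∠ = arctan(481/1) ≈ 89.88°
zero (s+575): 575 + j481 → |·| = √(575²+481²) = √561986 ≈ 749.66, ∠ = arctan(481/575) ≈ 39.91°
pole (s+100): 100 + j481 → |·| = √(100²+481²) = √241361 ≈ 491.29, ∠ = arctan(481/100) ≈ 78.26°
pole (s+200): 200 + j481 → |·| = √(200²+481²) = √271361 ≈ 520.92, ∠ = arctan(481/200) ≈ 67.42°
|T| = 50 · 3.6059e+05 / 2.5592e+05 ≈ 70.45
Gain = 20 log₁₀(70.45) ≈ 36.96 dB
∠T = 129.79° − 145.68° = -15.89°

37.0 dB, -15.9°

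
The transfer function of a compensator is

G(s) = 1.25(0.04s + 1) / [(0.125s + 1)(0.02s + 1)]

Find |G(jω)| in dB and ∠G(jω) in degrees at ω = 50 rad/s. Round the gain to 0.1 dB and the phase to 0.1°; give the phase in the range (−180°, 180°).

-10.1 dB, -62.5°

At ω = 50 rad/s:
zero (1 + j50·0.04) = 1 + j2 → |·| ≈ 2.2361, ∠ ≈ 63.43°
pole (1 + j50·0.125) = 1 + j6.25 → |·| ≈ 6.3295, ∠ ≈ 80.91°
pole (1 + j50·0.02) = 1 + j1 → |·| ≈ 1.4142, ∠ ≈ 45.00°
|G| = 1.25 · 2.2361 / (6.3295 · 1.4142) ≈ 0.31226
Gain = 20 log₁₀(0.31226) ≈ -10.11 dB
∠G = (63.43°) − (80.91° + 45.00°) = -62.48°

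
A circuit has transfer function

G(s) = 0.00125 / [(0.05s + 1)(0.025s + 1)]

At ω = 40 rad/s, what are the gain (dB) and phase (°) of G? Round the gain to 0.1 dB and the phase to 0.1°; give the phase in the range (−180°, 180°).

At ω = 40 rad/s:
pole (1 + j40·0.05) = 1 + j2 → |·| ≈ 2.2361, ∠ ≈ 63.43°
pole (1 + j40·0.025) = 1 + j1 → |·| ≈ 1.4142, ∠ ≈ 45.00°
|G| = 0.00125 · 1 / (2.2361 · 1.4142) ≈ 0.00039528
Gain = 20 log₁₀(0.00039528) ≈ -68.06 dB
∠G = (0°) − (63.43° + 45.00°) = -108.43°

-68.1 dB, -108.4°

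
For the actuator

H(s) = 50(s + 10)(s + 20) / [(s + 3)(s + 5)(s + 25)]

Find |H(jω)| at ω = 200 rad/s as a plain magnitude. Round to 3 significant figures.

0.250

At s = jω = j200:
zero (s+10): 10 + j200 → |·| = √(10²+200²) = √40100 ≈ 200.25, ∠ = arctan(200/10) ≈ 87.14°
zero (s+20): 20 + j200 → |·| = √(20²+200²) = √40400 ≈ 201, ∠ = arctan(200/20) ≈ 84.29°
pole (s+3): 3 + j200 → |·| = √(3²+200²) = √40009 ≈ 200.02, ∠ = arctan(200/3) ≈ 89.14°
pole (s+5): 5 + j200 → |·| = √(5²+200²) = √40025 ≈ 200.06, ∠ = arctan(200/5) ≈ 88.57°
pole (s+25): 25 + j200 → |·| = √(25²+200²) = √40625 ≈ 201.56, ∠ = arctan(200/25) ≈ 82.87°
|H| = 50 · 40250 / 8.0656e+06 ≈ 0.24952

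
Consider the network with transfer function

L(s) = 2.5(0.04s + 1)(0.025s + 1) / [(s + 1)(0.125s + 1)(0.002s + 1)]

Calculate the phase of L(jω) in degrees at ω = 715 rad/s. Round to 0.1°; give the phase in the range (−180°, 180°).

-59.5°

At ω = 715 rad/s:
zero (1 + j715·0.04) = 1 + j28.6 → |·| ≈ 28.617, ∠ ≈ 88.00°
zero (1 + j715·0.025) = 1 + j17.875 → |·| ≈ 17.903, ∠ ≈ 86.80°
pole (1 + j715·1) = 1 + j715 → |·| ≈ 715, ∠ ≈ 89.92°
pole (1 + j715·0.125) = 1 + j89.375 → |·| ≈ 89.381, ∠ ≈ 89.36°
pole (1 + j715·0.002) = 1 + j1.43 → |·| ≈ 1.745, ∠ ≈ 55.03°
∠L = (88.00° + 86.80°) − (89.92° + 89.36° + 55.03°) = -59.51°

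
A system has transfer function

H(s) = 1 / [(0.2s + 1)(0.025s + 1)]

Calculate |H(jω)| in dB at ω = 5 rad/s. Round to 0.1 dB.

-3.1 dB

At ω = 5 rad/s:
pole (1 + j5·0.2) = 1 + j1 → |·| ≈ 1.4142, ∠ ≈ 45.00°
pole (1 + j5·0.025) = 1 + j0.125 → |·| ≈ 1.0078, ∠ ≈ 7.13°
|H| = 1 · 1 / (1.4142 · 1.0078) ≈ 0.70164
Gain = 20 log₁₀(0.70164) ≈ -3.08 dB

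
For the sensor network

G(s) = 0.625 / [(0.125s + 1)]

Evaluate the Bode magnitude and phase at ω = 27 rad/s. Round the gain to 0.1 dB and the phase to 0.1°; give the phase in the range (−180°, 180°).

-15.0 dB, -73.5°

At ω = 27 rad/s:
pole (1 + j27·0.125) = 1 + j3.375 → |·| ≈ 3.52, ∠ ≈ 73.50°
|G| = 0.625 · 1 / (3.52) ≈ 0.17756
Gain = 20 log₁₀(0.17756) ≈ -15.01 dB
∠G = (0°) − (73.50°) = -73.50°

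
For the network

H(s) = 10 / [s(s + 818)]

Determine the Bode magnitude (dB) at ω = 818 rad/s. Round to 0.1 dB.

-99.5 dB

At s = jω = j818:
pole (s+818): 818 + j818 → |·| = √(818²+818²) = √1338248 ≈ 1156.8, ∠ = arctan(818/818) ≈ 45.00°
pole at origin: |s| = 818, ∠ = 90.00° (in denominator)
|H| = 10 / 9.4626e+05 ≈ 1.0568e-05
Gain = 20 log₁₀(1.0568e-05) ≈ -99.52 dB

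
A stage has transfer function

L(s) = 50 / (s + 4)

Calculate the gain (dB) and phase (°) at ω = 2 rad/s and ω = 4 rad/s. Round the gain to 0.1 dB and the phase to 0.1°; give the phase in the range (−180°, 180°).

ω = 2: 21.0 dB, -26.6°; ω = 4: 18.9 dB, -45.0°

At s = jω = j2:
pole (s+4): 4 + j2 → |·| = √(4²+2²) = √20 ≈ 4.4721, ∠ = arctan(2/4) ≈ 26.57°
|L| = 50 / 4.4721 ≈ 11.18
Gain = 20 log₁₀(11.18) ≈ 20.97 dB
∠L = 0.00° − 26.57° = -26.57°

At s = jω = j4:
pole (s+4): 4 + j4 → |·| = √(4²+4²) = √32 ≈ 5.6569, ∠ = arctan(4/4) ≈ 45.00°
|L| = 50 / 5.6569 ≈ 8.8388
Gain = 20 log₁₀(8.8388) ≈ 18.93 dB
∠L = 0.00° − 45.00° = -45.00°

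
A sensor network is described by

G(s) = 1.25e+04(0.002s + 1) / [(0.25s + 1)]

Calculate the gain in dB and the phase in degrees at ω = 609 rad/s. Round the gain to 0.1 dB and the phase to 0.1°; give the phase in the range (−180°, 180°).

42.2 dB, -39.0°

At ω = 609 rad/s:
zero (1 + j609·0.002) = 1 + j1.218 → |·| ≈ 1.5759, ∠ ≈ 50.61°
pole (1 + j609·0.25) = 1 + j152.25 → |·| ≈ 152.25, ∠ ≈ 89.62°
|G| = 1.25e+04 · 1.5759 / (152.25) ≈ 129.38
Gain = 20 log₁₀(129.38) ≈ 42.24 dB
∠G = (50.61°) − (89.62°) = -39.01°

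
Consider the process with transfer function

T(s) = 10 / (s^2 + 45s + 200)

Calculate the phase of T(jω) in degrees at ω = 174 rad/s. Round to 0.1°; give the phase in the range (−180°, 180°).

Substitute s = j174:
Numerator: 10 = 10 + j0
Denominator: (j174)^2 + 45(j174) + 200 = -30076 + j7830
|N| = √(10² + 0²) ≈ 10, ∠N ≈ 0.00°
|D| = √(30076² + 7830²) ≈ 31079, ∠D ≈ 165.41°
∠T = 0.00° − 165.41° = -165.41°

-165.4°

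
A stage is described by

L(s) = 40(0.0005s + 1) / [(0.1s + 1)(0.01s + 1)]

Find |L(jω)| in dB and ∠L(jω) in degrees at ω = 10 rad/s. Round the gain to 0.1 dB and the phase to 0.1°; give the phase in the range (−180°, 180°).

29.0 dB, -50.4°

At ω = 10 rad/s:
zero (1 + j10·0.0005) = 1 + j0.005 → |·| ≈ 1, ∠ ≈ 0.29°
pole (1 + j10·0.1) = 1 + j1 → |·| ≈ 1.4142, ∠ ≈ 45.00°
pole (1 + j10·0.01) = 1 + j0.1 → |·| ≈ 1.005, ∠ ≈ 5.71°
|L| = 40 · 1 / (1.4142 · 1.005) ≈ 28.144
Gain = 20 log₁₀(28.144) ≈ 28.99 dB
∠L = (0.29°) − (45.00° + 5.71°) = -50.42°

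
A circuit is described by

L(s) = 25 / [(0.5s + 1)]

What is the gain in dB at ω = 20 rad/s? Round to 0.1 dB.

7.9 dB

At ω = 20 rad/s:
pole (1 + j20·0.5) = 1 + j10 → |·| ≈ 10.05, ∠ ≈ 84.29°
|L| = 25 · 1 / (10.05) ≈ 2.4876
Gain = 20 log₁₀(2.4876) ≈ 7.92 dB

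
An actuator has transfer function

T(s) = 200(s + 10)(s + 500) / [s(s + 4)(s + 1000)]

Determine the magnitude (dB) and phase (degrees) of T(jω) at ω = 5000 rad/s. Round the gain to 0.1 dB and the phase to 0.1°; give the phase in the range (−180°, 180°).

At s = jω = j5000:
zero (s+10): 10 + j5000 → |·| = √(10²+5000²) = √25000100 ≈ 5000, ∠ = arctan(5000/10) ≈ 89.89°
zero (s+500): 500 + j5000 → |·| = √(500²+5000²) = √25250000 ≈ 5024.9, ∠ = arctan(5000/500) ≈ 84.29°
pole (s+4): 4 + j5000 → |·| = √(4²+5000²) = √25000016 ≈ 5000, ∠ = arctan(5000/4) ≈ 89.95°
pole (s+1000): 1000 + j5000 → |·| = √(1000²+5000²) = √26000000 ≈ 5099, ∠ = arctan(5000/1000) ≈ 78.69°
pole at origin: |s| = 5000, ∠ = 90.00° (in denominator)
|T| = 200 · 2.5124e+07 / 1.2748e+11 ≈ 0.039416
Gain = 20 log₁₀(0.039416) ≈ -28.09 dB
∠T = 174.18° − 258.64° = -84.46°

-28.1 dB, -84.5°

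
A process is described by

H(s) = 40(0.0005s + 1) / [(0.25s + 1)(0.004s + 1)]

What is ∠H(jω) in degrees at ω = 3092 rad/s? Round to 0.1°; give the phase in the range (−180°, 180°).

At ω = 3092 rad/s:
zero (1 + j3092·0.0005) = 1 + j1.546 → |·| ≈ 1.8412, ∠ ≈ 57.10°
pole (1 + j3092·0.25) = 1 + j773 → |·| ≈ 773, ∠ ≈ 89.93°
pole (1 + j3092·0.004) = 1 + j12.368 → |·| ≈ 12.408, ∠ ≈ 85.38°
∠H = (57.10°) − (89.93° + 85.38°) = -118.21°

-118.2°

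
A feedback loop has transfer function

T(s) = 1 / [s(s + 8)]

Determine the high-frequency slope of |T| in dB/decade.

Each pole contributes −20 dB/decade at high frequency; each zero contributes +20 dB/decade.
Net: 0 zero(s) − 2 pole(s) → -40 dB/decade.

-40 dB/decade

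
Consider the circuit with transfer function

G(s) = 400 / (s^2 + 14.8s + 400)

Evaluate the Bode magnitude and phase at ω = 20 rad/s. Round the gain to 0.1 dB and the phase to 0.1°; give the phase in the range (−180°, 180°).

At s = jω = j20:
quadratic: (j20)² + 14.8·j20 + 400 = 0 + j296 → |·| ≈ 296, ∠ ≈ 90.00°
|G| = 400 / 296 ≈ 1.3514
Gain = 20 log₁₀(1.3514) ≈ 2.62 dB
∠G = 0.00° − 90.00° = -90.00°

2.6 dB, -90.0°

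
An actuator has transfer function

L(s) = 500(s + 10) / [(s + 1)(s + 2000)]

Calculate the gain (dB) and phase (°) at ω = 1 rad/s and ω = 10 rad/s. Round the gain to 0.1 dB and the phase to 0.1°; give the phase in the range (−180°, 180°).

ω = 1: 5.0 dB, -39.3°; ω = 10: -9.1 dB, -39.6°

At s = jω = j1:
zero (s+10): 10 + j1 → |·| = √(10²+1²) = √101 ≈ 10.05, ∠ = arctan(1/10) ≈ 5.71°
pole (s+1): 1 + j1 → |·| = √(1²+1²) = √2 ≈ 1.4142, ∠ = arctan(1/1) ≈ 45.00°
pole (s+2000): 2000 + j1 → |·| = √(2000²+1²) = √4000001 ≈ 2000, ∠ = arctan(1/2000) ≈ 0.03°
|L| = 500 · 10.05 / 2828.4 ≈ 1.7766
Gain = 20 log₁₀(1.7766) ≈ 4.99 dB
∠L = 5.71° − 45.03° = -39.32°

At s = jω = j10:
zero (s+10): 10 + j10 → |·| = √(10²+10²) = √200 ≈ 14.142, ∠ = arctan(10/10) ≈ 45.00°
pole (s+1): 1 + j10 → |·| = √(1²+10²) = √101 ≈ 10.05, ∠ = arctan(10/1) ≈ 84.29°
pole (s+2000): 2000 + j10 → |·| = √(2000²+10²) = √4000100 ≈ 2000, ∠ = arctan(10/2000) ≈ 0.29°
|L| = 500 · 14.142 / 20100 ≈ 0.35179
Gain = 20 log₁₀(0.35179) ≈ -9.07 dB
∠L = 45.00° − 84.58° = -39.58°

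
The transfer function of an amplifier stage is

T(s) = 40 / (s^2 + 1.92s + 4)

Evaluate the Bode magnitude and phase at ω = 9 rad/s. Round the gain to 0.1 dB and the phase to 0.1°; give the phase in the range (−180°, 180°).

-5.9 dB, -167.4°

At s = jω = j9:
quadratic: (j9)² + 1.92·j9 + 4 = -77 + j17.28 → |·| ≈ 78.915, ∠ ≈ 167.35°
|T| = 40 / 78.915 ≈ 0.50687
Gain = 20 log₁₀(0.50687) ≈ -5.90 dB
∠T = 0.00° − 167.35° = -167.35°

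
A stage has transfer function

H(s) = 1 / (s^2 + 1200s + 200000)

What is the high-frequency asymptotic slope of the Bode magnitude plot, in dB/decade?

Each pole contributes −20 dB/decade at high frequency; each zero contributes +20 dB/decade.
Net: 0 zero(s) − 2 pole(s) → -40 dB/decade.

-40 dB/decade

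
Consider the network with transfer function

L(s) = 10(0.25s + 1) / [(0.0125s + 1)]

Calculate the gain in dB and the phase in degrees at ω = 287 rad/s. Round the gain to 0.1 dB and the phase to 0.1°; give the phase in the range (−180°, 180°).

45.7 dB, 14.8°

At ω = 287 rad/s:
zero (1 + j287·0.25) = 1 + j71.75 → |·| ≈ 71.757, ∠ ≈ 89.20°
pole (1 + j287·0.0125) = 1 + j3.5875 → |·| ≈ 3.7243, ∠ ≈ 74.42°
|L| = 10 · 71.757 / (3.7243) ≈ 192.67
Gain = 20 log₁₀(192.67) ≈ 45.70 dB
∠L = (89.20°) − (74.42°) = 14.78°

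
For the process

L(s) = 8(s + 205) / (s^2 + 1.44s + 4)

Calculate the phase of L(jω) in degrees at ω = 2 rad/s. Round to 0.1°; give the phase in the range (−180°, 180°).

-89.4°

At s = jω = j2:
zero (s+205): 205 + j2 → |·| = √(205²+2²) = √42029 ≈ 205.01, ∠ = arctan(2/205) ≈ 0.56°
quadratic: (j2)² + 1.44·j2 + 4 = 0 + j2.88 → |·| ≈ 2.88, ∠ ≈ 90.00°
∠L = 0.56° − 90.00° = -89.44°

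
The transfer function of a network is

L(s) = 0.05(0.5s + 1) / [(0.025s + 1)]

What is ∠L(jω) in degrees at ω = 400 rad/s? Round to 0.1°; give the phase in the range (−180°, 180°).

At ω = 400 rad/s:
zero (1 + j400·0.5) = 1 + j200 → |·| ≈ 200, ∠ ≈ 89.71°
pole (1 + j400·0.025) = 1 + j10 → |·| ≈ 10.05, ∠ ≈ 84.29°
∠L = (89.71°) − (84.29°) = 5.42°

5.4°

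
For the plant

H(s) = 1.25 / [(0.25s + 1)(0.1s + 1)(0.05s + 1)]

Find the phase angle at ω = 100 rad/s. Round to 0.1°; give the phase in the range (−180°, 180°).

At ω = 100 rad/s:
pole (1 + j100·0.25) = 1 + j25 → |·| ≈ 25.02, ∠ ≈ 87.71°
pole (1 + j100·0.1) = 1 + j10 → |·| ≈ 10.05, ∠ ≈ 84.29°
pole (1 + j100·0.05) = 1 + j5 → |·| ≈ 5.099, ∠ ≈ 78.69°
∠H = (0°) − (87.71° + 84.29° + 78.69°) = -250.69° ≡ 109.31° (principal value)

109.3°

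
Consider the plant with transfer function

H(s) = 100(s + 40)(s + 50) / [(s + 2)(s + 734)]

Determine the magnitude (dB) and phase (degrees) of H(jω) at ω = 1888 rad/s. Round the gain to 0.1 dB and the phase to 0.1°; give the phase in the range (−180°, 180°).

At s = jω = j1888:
zero (s+40): 40 + j1888 → |·| = √(40²+1888²) = √3566144 ≈ 1888.4, ∠ = arctan(1888/40) ≈ 88.79°
zero (s+50): 50 + j1888 → |·| = √(50²+1888²) = √3567044 ≈ 1888.7, ∠ = arctan(1888/50) ≈ 88.48°
pole (s+2): 2 + j1888 → |·| = √(2²+1888²) = √3564548 ≈ 1888, ∠ = arctan(1888/2) ≈ 89.94°
pole (s+734): 734 + j1888 → |·| = √(734²+1888²) = √4103300 ≈ 2025.7, ∠ = arctan(1888/734) ≈ 68.76°
|H| = 100 · 3.5666e+06 / 3.8245e+06 ≈ 93.257
Gain = 20 log₁₀(93.257) ≈ 39.39 dB
∠H = 177.27° − 158.70° = 18.57°

39.4 dB, 18.6°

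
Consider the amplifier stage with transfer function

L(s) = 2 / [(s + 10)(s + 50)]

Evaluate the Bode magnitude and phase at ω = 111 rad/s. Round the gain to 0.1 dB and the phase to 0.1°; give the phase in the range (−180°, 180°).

-76.6 dB, -150.6°

At s = jω = j111:
pole (s+10): 10 + j111 → |·| = √(10²+111²) = √12421 ≈ 111.45, ∠ = arctan(111/10) ≈ 84.85°
pole (s+50): 50 + j111 → |·| = √(50²+111²) = √14821 ≈ 121.74, ∠ = arctan(111/50) ≈ 65.75°
|L| = 2 / 13568 ≈ 0.00014741
Gain = 20 log₁₀(0.00014741) ≈ -76.63 dB
∠L = 0.00° − 150.60° = -150.60°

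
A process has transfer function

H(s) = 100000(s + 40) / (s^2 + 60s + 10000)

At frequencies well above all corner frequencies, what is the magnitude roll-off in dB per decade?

Each pole contributes −20 dB/decade at high frequency; each zero contributes +20 dB/decade.
Net: 1 zero(s) − 2 pole(s) → -20 dB/decade.

-20 dB/decade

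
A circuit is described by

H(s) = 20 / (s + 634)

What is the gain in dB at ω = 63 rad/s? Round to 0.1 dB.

Substitute s = j63:
Numerator: 20 = 20 + j0
Denominator: (j63) + 634 = 634 + j63
|N| = √(20² + 0²) ≈ 20, ∠N ≈ 0.00°
|D| = √(634² + 63²) ≈ 637.12, ∠D ≈ 5.67°
|H| = 20 / 637.12 ≈ 0.031391
Gain = 20 log₁₀(0.031391) ≈ -30.06 dB

-30.1 dB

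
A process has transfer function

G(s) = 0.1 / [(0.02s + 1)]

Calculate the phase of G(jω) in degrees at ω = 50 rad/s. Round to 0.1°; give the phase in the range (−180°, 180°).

At ω = 50 rad/s:
pole (1 + j50·0.02) = 1 + j1 → |·| ≈ 1.4142, ∠ ≈ 45.00°
∠G = (0°) − (45.00°) = -45.00°

-45.0°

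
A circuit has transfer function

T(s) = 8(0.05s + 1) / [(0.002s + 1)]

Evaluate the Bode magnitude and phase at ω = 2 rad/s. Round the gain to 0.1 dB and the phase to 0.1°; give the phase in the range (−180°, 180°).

18.1 dB, 5.5°

At ω = 2 rad/s:
zero (1 + j2·0.05) = 1 + j0.1 → |·| ≈ 1.005, ∠ ≈ 5.71°
pole (1 + j2·0.002) = 1 + j0.004 → |·| ≈ 1, ∠ ≈ 0.23°
|T| = 8 · 1.005 / (1) ≈ 8.04
Gain = 20 log₁₀(8.04) ≈ 18.11 dB
∠T = (5.71°) − (0.23°) = 5.48°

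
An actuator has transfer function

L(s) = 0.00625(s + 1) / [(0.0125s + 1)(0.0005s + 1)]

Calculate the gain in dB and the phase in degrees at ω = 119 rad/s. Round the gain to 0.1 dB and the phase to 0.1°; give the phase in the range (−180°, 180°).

At ω = 119 rad/s:
zero (1 + j119·1) = 1 + j119 → |·| ≈ 119, ∠ ≈ 89.52°
pole (1 + j119·0.0125) = 1 + j1.4875 → |·| ≈ 1.7924, ∠ ≈ 56.09°
pole (1 + j119·0.0005) = 1 + j0.0595 → |·| ≈ 1.0018, ∠ ≈ 3.41°
|L| = 0.00625 · 119 / (1.7924 · 1.0018) ≈ 0.4142
Gain = 20 log₁₀(0.4142) ≈ -7.66 dB
∠L = (89.52°) − (56.09° + 3.41°) = 30.02°

-7.7 dB, 30.0°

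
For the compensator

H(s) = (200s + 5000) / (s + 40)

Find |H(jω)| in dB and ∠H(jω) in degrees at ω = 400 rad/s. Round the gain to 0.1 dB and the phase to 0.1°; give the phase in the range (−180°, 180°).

Substitute s = j400:
Numerator: 200(j400) + 5000 = 5000 + j80000
Denominator: (j400) + 40 = 40 + j400
|N| = √(5000² + 80000²) ≈ 80156, ∠N ≈ 86.42°
|D| = √(40² + 400²) ≈ 402, ∠D ≈ 84.29°
|H| = 80156 / 402 ≈ 199.39
Gain = 20 log₁₀(199.39) ≈ 45.99 dB
∠H = 86.42° − 84.29° = 2.13°

46.0 dB, 2.1°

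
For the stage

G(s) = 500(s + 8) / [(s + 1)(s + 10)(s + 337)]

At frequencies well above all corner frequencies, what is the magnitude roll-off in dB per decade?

-40 dB/decade

Each pole contributes −20 dB/decade at high frequency; each zero contributes +20 dB/decade.
Net: 1 zero(s) − 3 pole(s) → -40 dB/decade.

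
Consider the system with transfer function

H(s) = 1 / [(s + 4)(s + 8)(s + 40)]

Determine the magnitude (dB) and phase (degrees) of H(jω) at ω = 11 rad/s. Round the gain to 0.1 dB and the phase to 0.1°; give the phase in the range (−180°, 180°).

At s = jω = j11:
pole (s+4): 4 + j11 → |·| = √(4²+11²) = √137 ≈ 11.705, ∠ = arctan(11/4) ≈ 70.02°
pole (s+8): 8 + j11 → |·| = √(8²+11²) = √185 ≈ 13.601, ∠ = arctan(11/8) ≈ 53.97°
pole (s+40): 40 + j11 → |·| = √(40²+11²) = √1721 ≈ 41.485, ∠ = arctan(11/40) ≈ 15.38°
|H| = 1 / 6604.4 ≈ 0.00015141
Gain = 20 log₁₀(0.00015141) ≈ -76.40 dB
∠H = 0.00° − 139.37° = -139.37°

-76.4 dB, -139.4°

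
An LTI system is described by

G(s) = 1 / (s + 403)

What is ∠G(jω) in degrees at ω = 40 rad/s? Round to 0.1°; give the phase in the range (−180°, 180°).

Substitute s = j40:
Numerator: 1 = 1 + j0
Denominator: (j40) + 403 = 403 + j40
|N| = √(1² + 0²) ≈ 1, ∠N ≈ 0.00°
|D| = √(403² + 40²) ≈ 404.98, ∠D ≈ 5.67°
∠G = 0.00° − 5.67° = -5.67°

-5.7°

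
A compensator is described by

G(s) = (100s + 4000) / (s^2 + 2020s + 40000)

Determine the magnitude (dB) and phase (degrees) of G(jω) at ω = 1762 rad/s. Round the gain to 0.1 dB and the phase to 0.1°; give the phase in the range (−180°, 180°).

Substitute s = j1762:
Numerator: 100(j1762) + 4000 = 4000 + j176200
Denominator: (j1762)^2 + 2020(j1762) + 40000 = -3064644 + j3559240
|N| = √(4000² + 176200²) ≈ 1.7625e+05, ∠N ≈ 88.70°
|D| = √(3064644² + 3559240²) ≈ 4.6968e+06, ∠D ≈ 130.73°
|G| = 1.7625e+05 / 4.6968e+06 ≈ 0.037526
Gain = 20 log₁₀(0.037526) ≈ -28.51 dB
∠G = 88.70° − 130.73° = -42.03°

-28.5 dB, -42.0°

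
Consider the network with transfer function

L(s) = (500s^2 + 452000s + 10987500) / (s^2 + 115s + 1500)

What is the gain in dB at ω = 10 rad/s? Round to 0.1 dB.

Substitute s = j10:
Numerator: 500(j10)^2 + 452000(j10) + 10987500 = 10937500 + j4520000
Denominator: (j10)^2 + 115(j10) + 1500 = 1400 + j1150
|N| = √(10937500² + 4520000²) ≈ 1.1835e+07, ∠N ≈ 22.45°
|D| = √(1400² + 1150²) ≈ 1811.8, ∠D ≈ 39.40°
|L| = 1.1835e+07 / 1811.8 ≈ 6532.2
Gain = 20 log₁₀(6532.2) ≈ 76.30 dB

76.3 dB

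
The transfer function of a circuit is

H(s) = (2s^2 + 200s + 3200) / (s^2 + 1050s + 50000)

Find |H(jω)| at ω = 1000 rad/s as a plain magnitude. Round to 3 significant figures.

1.42

Substitute s = j1000:
Numerator: 2(j1000)^2 + 200(j1000) + 3200 = -1996800 + j200000
Denominator: (j1000)^2 + 1050(j1000) + 50000 = -950000 + j1050000
|N| = √(1996800² + 200000²) ≈ 2.0068e+06, ∠N ≈ 174.28°
|D| = √(950000² + 1050000²) ≈ 1.416e+06, ∠D ≈ 132.14°
|H| = 2.0068e+06 / 1.416e+06 ≈ 1.4172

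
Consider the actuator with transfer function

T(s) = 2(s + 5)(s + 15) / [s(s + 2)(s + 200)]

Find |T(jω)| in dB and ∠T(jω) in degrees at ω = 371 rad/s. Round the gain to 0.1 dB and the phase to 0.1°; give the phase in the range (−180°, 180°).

At s = jω = j371:
zero (s+5): 5 + j371 → |·| = √(5²+371²) = √137666 ≈ 371.03, ∠ = arctan(371/5) ≈ 89.23°
zero (s+15): 15 + j371 → |·| = √(15²+371²) = √137866 ≈ 371.3, ∠ = arctan(371/15) ≈ 87.68°
pole (s+2): 2 + j371 → |·| = √(2²+371²) = √137645 ≈ 371.01, ∠ = arctan(371/2) ≈ 89.69°
pole (s+200): 200 + j371 → |·| = √(200²+371²) = √177641 ≈ 421.47, ∠ = arctan(371/200) ≈ 61.67°
pole at origin: |s| = 371, ∠ = 90.00° (in denominator)
|T| = 2 · 1.3776e+05 / 5.8013e+07 ≈ 0.0047493
Gain = 20 log₁₀(0.0047493) ≈ -46.47 dB
∠T = 176.91° − 241.36° = -64.45°

-46.5 dB, -64.5°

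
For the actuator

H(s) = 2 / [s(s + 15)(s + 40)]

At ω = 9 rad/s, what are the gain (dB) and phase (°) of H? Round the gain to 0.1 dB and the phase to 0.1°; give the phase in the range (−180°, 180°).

At s = jω = j9:
pole (s+15): 15 + j9 → |·| = √(15²+9²) = √306 ≈ 17.493, ∠ = arctan(9/15) ≈ 30.96°
pole (s+40): 40 + j9 → |·| = √(40²+9²) = √1681 ≈ 41, ∠ = arctan(9/40) ≈ 12.68°
pole at origin: |s| = 9, ∠ = 90.00° (in denominator)
|H| = 2 / 6454.9 ≈ 0.00030984
Gain = 20 log₁₀(0.00030984) ≈ -70.18 dB
∠H = 0.00° − 133.64° = -133.64°

-70.2 dB, -133.6°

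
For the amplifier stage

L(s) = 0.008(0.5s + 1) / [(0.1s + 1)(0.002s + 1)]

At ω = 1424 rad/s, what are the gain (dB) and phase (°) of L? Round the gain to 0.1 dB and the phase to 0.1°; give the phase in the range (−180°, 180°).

-37.6 dB, -70.3°

At ω = 1424 rad/s:
zero (1 + j1424·0.5) = 1 + j712 → |·| ≈ 712, ∠ ≈ 89.92°
pole (1 + j1424·0.1) = 1 + j142.4 → |·| ≈ 142.4, ∠ ≈ 89.60°
pole (1 + j1424·0.002) = 1 + j2.848 → |·| ≈ 3.0185, ∠ ≈ 70.65°
|L| = 0.008 · 712 / (142.4 · 3.0185) ≈ 0.013252
Gain = 20 log₁₀(0.013252) ≈ -37.55 dB
∠L = (89.92°) − (89.60° + 70.65°) = -70.33°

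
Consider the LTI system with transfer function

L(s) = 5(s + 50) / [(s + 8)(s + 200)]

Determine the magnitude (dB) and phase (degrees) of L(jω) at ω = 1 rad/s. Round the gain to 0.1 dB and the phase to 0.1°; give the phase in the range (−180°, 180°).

-16.2 dB, -6.3°

At s = jω = j1:
zero (s+50): 50 + j1 → |·| = √(50²+1²) = √2501 ≈ 50.01, ∠ = arctan(1/50) ≈ 1.15°
pole (s+8): 8 + j1 → |·| = √(8²+1²) = √65 ≈ 8.0623, ∠ = arctan(1/8) ≈ 7.13°
pole (s+200): 200 + j1 → |·| = √(200²+1²) = √40001 ≈ 200, ∠ = arctan(1/200) ≈ 0.29°
|L| = 5 · 50.01 / 1612.5 ≈ 0.15507
Gain = 20 log₁₀(0.15507) ≈ -16.19 dB
∠L = 1.15° − 7.42° = -6.27°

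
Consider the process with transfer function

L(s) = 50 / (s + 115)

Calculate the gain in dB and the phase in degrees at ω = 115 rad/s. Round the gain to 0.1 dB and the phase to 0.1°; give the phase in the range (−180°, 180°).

-10.2 dB, -45.0°

Substitute s = j115:
Numerator: 50 = 50 + j0
Denominator: (j115) + 115 = 115 + j115
|N| = √(50² + 0²) ≈ 50, ∠N ≈ 0.00°
|D| = √(115² + 115²) ≈ 162.63, ∠D ≈ 45.00°
|L| = 50 / 162.63 ≈ 0.30745
Gain = 20 log₁₀(0.30745) ≈ -10.24 dB
∠L = 0.00° − 45.00° = -45.00°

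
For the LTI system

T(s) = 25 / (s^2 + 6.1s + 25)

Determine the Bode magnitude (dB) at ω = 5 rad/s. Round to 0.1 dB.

At s = jω = j5:
quadratic: (j5)² + 6.1·j5 + 25 = 0 + j30.5 → |·| ≈ 30.5, ∠ ≈ 90.00°
|T| = 25 / 30.5 ≈ 0.81967
Gain = 20 log₁₀(0.81967) ≈ -1.73 dB

-1.7 dB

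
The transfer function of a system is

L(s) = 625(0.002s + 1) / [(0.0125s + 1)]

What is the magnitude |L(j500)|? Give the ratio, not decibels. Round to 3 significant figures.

140

At ω = 500 rad/s:
zero (1 + j500·0.002) = 1 + j1 → |·| ≈ 1.4142, ∠ ≈ 45.00°
pole (1 + j500·0.0125) = 1 + j6.25 → |·| ≈ 6.3295, ∠ ≈ 80.91°
|L| = 625 · 1.4142 / (6.3295) ≈ 139.64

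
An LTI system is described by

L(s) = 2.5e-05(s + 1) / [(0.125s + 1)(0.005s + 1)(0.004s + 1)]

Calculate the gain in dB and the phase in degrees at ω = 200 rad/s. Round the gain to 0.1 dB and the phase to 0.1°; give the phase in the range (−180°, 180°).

At ω = 200 rad/s:
zero (1 + j200·1) = 1 + j200 → |·| ≈ 200, ∠ ≈ 89.71°
pole (1 + j200·0.125) = 1 + j25 → |·| ≈ 25.02, ∠ ≈ 87.71°
pole (1 + j200·0.005) = 1 + j1 → |·| ≈ 1.4142, ∠ ≈ 45.00°
pole (1 + j200·0.004) = 1 + j0.8 → |·| ≈ 1.2806, ∠ ≈ 38.66°
|L| = 2.5e-05 · 200 / (25.02 · 1.4142 · 1.2806) ≈ 0.00011035
Gain = 20 log₁₀(0.00011035) ≈ -79.14 dB
∠L = (89.71°) − (87.71° + 45.00° + 38.66°) = -81.66°

-79.1 dB, -81.7°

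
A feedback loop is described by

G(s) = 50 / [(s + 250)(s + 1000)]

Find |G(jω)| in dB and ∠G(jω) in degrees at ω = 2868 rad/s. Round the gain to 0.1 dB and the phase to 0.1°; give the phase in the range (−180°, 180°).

-104.9 dB, -155.8°

At s = jω = j2868:
pole (s+250): 250 + j2868 → |·| = √(250²+2868²) = √8287924 ≈ 2878.9, ∠ = arctan(2868/250) ≈ 85.02°
pole (s+1000): 1000 + j2868 → |·| = √(1000²+2868²) = √9225424 ≈ 3037.3, ∠ = arctan(2868/1000) ≈ 70.78°
|G| = 50 / 8.7441e+06 ≈ 5.7181e-06
Gain = 20 log₁₀(5.7181e-06) ≈ -104.85 dB
∠G = 0.00° − 155.80° = -155.80°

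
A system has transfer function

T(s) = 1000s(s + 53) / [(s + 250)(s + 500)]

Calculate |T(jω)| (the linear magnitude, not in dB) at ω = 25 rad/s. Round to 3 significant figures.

At s = jω = j25:
zero (s+53): 53 + j25 → |·| = √(53²+25²) = √3434 ≈ 58.6, ∠ = arctan(25/53) ≈ 25.25°
zero at origin: s = j25 → |·| = 25, ∠ = 90.00°
pole (s+250): 250 + j25 → |·| = √(250²+25²) = √63125 ≈ 251.25, ∠ = arctan(25/250) ≈ 5.71°
pole (s+500): 500 + j25 → |·| = √(500²+25²) = √250625 ≈ 500.62, ∠ = arctan(25/500) ≈ 2.86°
|T| = 1000 · 1465 / 1.2578e+05 ≈ 11.647

11.6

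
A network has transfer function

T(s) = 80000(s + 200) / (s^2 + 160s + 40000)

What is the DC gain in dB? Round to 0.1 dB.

52.0 dB

T(0) = 80000·200 / 40000 = 400
20 log₁₀(400) ≈ 52.04 dB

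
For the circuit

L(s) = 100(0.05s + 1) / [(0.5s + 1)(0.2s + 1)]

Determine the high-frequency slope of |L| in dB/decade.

Each pole contributes −20 dB/decade at high frequency; each zero contributes +20 dB/decade.
Net: 1 zero(s) − 2 pole(s) → -20 dB/decade.

-20 dB/decade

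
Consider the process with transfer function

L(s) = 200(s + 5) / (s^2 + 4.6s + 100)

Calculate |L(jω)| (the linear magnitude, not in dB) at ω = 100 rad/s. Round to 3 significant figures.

2.02

At s = jω = j100:
zero (s+5): 5 + j100 → |·| = √(5²+100²) = √10025 ≈ 100.12, ∠ = arctan(100/5) ≈ 87.14°
quadratic: (j100)² + 4.6·j100 + 100 = -9900 + j460 → |·| ≈ 9910.7, ∠ ≈ 177.34°
|L| = 200 · 100.12 / 9910.7 ≈ 2.0204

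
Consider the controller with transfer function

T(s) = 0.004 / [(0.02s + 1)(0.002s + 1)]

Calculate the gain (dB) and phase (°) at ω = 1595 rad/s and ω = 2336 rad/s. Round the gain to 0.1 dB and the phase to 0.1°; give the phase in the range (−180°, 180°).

ω = 1595: -88.5 dB, -160.8°; ω = 2336: -94.9 dB, -166.7°

At ω = 1595 rad/s:
pole (1 + j1595·0.02) = 1 + j31.9 → |·| ≈ 31.916, ∠ ≈ 88.20°
pole (1 + j1595·0.002) = 1 + j3.19 → |·| ≈ 3.3431, ∠ ≈ 72.59°
|T| = 0.004 · 1 / (31.916 · 3.3431) ≈ 3.7489e-05
Gain = 20 log₁₀(3.7489e-05) ≈ -88.52 dB
∠T = (0°) − (88.20° + 72.59°) = -160.79°

At ω = 2336 rad/s:
pole (1 + j2336·0.02) = 1 + j46.72 → |·| ≈ 46.731, ∠ ≈ 88.77°
pole (1 + j2336·0.002) = 1 + j4.672 → |·| ≈ 4.7778, ∠ ≈ 77.92°
|T| = 0.004 · 1 / (46.731 · 4.7778) ≈ 1.7915e-05
Gain = 20 log₁₀(1.7915e-05) ≈ -94.94 dB
∠T = (0°) − (88.77° + 77.92°) = -166.69°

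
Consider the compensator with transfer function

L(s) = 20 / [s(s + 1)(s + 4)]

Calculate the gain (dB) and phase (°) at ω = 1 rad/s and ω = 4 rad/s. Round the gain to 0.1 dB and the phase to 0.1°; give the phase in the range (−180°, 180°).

ω = 1: 10.7 dB, -149.0°; ω = 4: -13.4 dB, 149.0°

At s = jω = j1:
pole (s+1): 1 + j1 → |·| = √(1²+1²) = √2 ≈ 1.4142, ∠ = arctan(1/1) ≈ 45.00°
pole (s+4): 4 + j1 → |·| = √(4²+1²) = √17 ≈ 4.1231, ∠ = arctan(1/4) ≈ 14.04°
pole at origin: |s| = 1, ∠ = 90.00° (in denominator)
|L| = 20 / 5.8309 ≈ 3.43
Gain = 20 log₁₀(3.43) ≈ 10.71 dB
∠L = 0.00° − 149.04° = -149.04°

At s = jω = j4:
pole (s+1): 1 + j4 → |·| = √(1²+4²) = √17 ≈ 4.1231, ∠ = arctan(4/1) ≈ 75.96°
pole (s+4): 4 + j4 → |·| = √(4²+4²) = √32 ≈ 5.6569, ∠ = arctan(4/4) ≈ 45.00°
pole at origin: |s| = 4, ∠ = 90.00° (in denominator)
|L| = 20 / 93.296 ≈ 0.21437
Gain = 20 log₁₀(0.21437) ≈ -13.38 dB
∠L = 0.00° − 210.96° = -210.96° ≡ 149.04° (principal value)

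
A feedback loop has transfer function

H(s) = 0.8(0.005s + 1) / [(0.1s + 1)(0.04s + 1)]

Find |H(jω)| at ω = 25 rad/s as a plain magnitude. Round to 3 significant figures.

0.212

At ω = 25 rad/s:
zero (1 + j25·0.005) = 1 + j0.125 → |·| ≈ 1.0078, ∠ ≈ 7.13°
pole (1 + j25·0.1) = 1 + j2.5 → |·| ≈ 2.6926, ∠ ≈ 68.20°
pole (1 + j25·0.04) = 1 + j1 → |·| ≈ 1.4142, ∠ ≈ 45.00°
|H| = 0.8 · 1.0078 / (2.6926 · 1.4142) ≈ 0.21173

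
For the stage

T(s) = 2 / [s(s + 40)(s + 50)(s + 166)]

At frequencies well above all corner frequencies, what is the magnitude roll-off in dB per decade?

Each pole contributes −20 dB/decade at high frequency; each zero contributes +20 dB/decade.
Net: 0 zero(s) − 4 pole(s) → -80 dB/decade.

-80 dB/decade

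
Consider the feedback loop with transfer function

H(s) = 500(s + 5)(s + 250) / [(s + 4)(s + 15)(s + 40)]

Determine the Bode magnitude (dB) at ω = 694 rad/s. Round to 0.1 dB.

-2.3 dB

At s = jω = j694:
zero (s+5): 5 + j694 → |·| = √(5²+694²) = √481661 ≈ 694.02, ∠ = arctan(694/5) ≈ 89.59°
zero (s+250): 250 + j694 → |·| = √(250²+694²) = √544136 ≈ 737.66, ∠ = arctan(694/250) ≈ 70.19°
pole (s+4): 4 + j694 → |·| = √(4²+694²) = √481652 ≈ 694.01, ∠ = arctan(694/4) ≈ 89.67°
pole (s+15): 15 + j694 → |·| = √(15²+694²) = √481861 ≈ 694.16, ∠ = arctan(694/15) ≈ 88.76°
pole (s+40): 40 + j694 → |·| = √(40²+694²) = √483236 ≈ 695.15, ∠ = arctan(694/40) ≈ 86.70°
|H| = 500 · 5.1195e+05 / 3.3489e+08 ≈ 0.76436
Gain = 20 log₁₀(0.76436) ≈ -2.33 dB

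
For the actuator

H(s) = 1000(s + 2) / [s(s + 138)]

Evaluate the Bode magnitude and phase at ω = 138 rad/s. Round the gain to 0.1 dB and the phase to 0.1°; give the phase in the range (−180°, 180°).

At s = jω = j138:
zero (s+2): 2 + j138 → |·| = √(2²+138²) = √19048 ≈ 138.01, ∠ = arctan(138/2) ≈ 89.17°
pole (s+138): 138 + j138 → |·| = √(138²+138²) = √38088 ≈ 195.16, ∠ = arctan(138/138) ≈ 45.00°
pole at origin: |s| = 138, ∠ = 90.00° (in denominator)
|H| = 1000 · 138.01 / 26932 ≈ 5.1244
Gain = 20 log₁₀(5.1244) ≈ 14.19 dB
∠H = 89.17° − 135.00° = -45.83°

14.2 dB, -45.8°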